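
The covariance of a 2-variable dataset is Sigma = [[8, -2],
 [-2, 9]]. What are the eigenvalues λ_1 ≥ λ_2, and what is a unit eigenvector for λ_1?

Step 1 — characteristic polynomial of 2×2 Sigma:
  det(Sigma - λI) = λ² - trace · λ + det = 0.
  trace = 8 + 9 = 17, det = 8·9 - (-2)² = 68.
Step 2 — discriminant:
  Δ = trace² - 4·det = 289 - 272 = 17.
Step 3 — eigenvalues:
  λ = (trace ± √Δ)/2 = (17 ± 4.1231)/2,
  λ_1 = 10.5616,  λ_2 = 6.4384.

Step 4 — unit eigenvector for λ_1: solve (Sigma - λ_1 I)v = 0. First row:
  (8 - 10.5616)·v_x + (-2)·v_y = 0, i.e. (-2.5616)·v_x + (-2)·v_y = 0,
  so v ∝ (b, λ_1 - a) = (-2, 2.5616); multiply by -1 so the first entry is positive: u = (2, -2.5616).
  ||u|| = √((2)² + (-2.5616)²) = √(10.5616) ≈ 3.2499,
  v_1 = u/||u|| ≈ (0.6154, -0.7882) (||v_1|| = 1).

λ_1 = 10.5616,  λ_2 = 6.4384;  v_1 ≈ (0.6154, -0.7882)


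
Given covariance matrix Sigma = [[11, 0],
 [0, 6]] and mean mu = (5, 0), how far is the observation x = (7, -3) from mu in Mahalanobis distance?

Step 1 — centre the observation: (x - mu) = (2, -3).

Step 2 — invert Sigma. det(Sigma) = 11·6 - (0)² = 66.
  Sigma^{-1} = (1/det) · [[d, -b], [-b, a]] = [[0.0909, 0],
 [0, 0.1667]].

Step 3 — form the quadratic (x - mu)^T · Sigma^{-1} · (x - mu):
  Sigma^{-1} · (x - mu) = (0.1818, -0.5).
  (x - mu)^T · [Sigma^{-1} · (x - mu)] = (2)·(0.1818) + (-3)·(-0.5) = 1.8636.

Step 4 — take square root: d = √(1.8636) ≈ 1.3652.

d(x, mu) = √(1.8636) ≈ 1.3652


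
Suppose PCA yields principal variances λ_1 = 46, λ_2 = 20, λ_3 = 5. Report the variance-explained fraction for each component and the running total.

Step 1 — total variance = trace(Sigma) = Σ λ_i = 46 + 20 + 5 = 71.

Step 2 — fraction explained by component i = λ_i / Σ λ:
  PC1: 46/71 = 0.6479
  PC2: 20/71 = 0.2817
  PC3: 5/71 = 0.0704

Step 3 — cumulative fraction after k components = (λ_1 + ... + λ_k) / Σ λ:
  k = 1: 46/71 = 0.6479
  k = 2: (46 + 20)/71 = 66/71 = 0.9296
  k = 3: (46 + 20 + 5)/71 = 71/71 = 1

Summary (fraction, with percent):

explained: PC1 0.6479 (64.79%), PC2 0.2817 (28.17%), PC3 0.0704 (7.04%);  cumulative: 0.6479, 0.9296, 1


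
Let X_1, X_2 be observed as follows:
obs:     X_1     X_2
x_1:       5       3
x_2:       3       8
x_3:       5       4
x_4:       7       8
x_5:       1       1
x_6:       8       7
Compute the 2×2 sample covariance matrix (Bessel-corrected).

Step 1 — column means:
  mean(X_1) = (5 + 3 + 5 + 7 + 1 + 8) / 6 = 29/6 = 4.8333
  mean(X_2) = (3 + 8 + 4 + 8 + 1 + 7) / 6 = 31/6 = 5.1667

Step 2 — sample covariance S[i,j] = (1/(n-1)) · Σ_k (x_{k,i} - mean_i) · (x_{k,j} - mean_j), with n-1 = 5.
  S[X_1,X_1] = ((0.1667)·(0.1667) + (-1.8333)·(-1.8333) + (0.1667)·(0.1667) + (2.1667)·(2.1667) + (-3.8333)·(-3.8333) + (3.1667)·(3.1667)) / 5 = 32.8333/5 = 6.5667
  S[X_1,X_2] = ((0.1667)·(-2.1667) + (-1.8333)·(2.8333) + (0.1667)·(-1.1667) + (2.1667)·(2.8333) + (-3.8333)·(-4.1667) + (3.1667)·(1.8333)) / 5 = 22.1667/5 = 4.4333
  S[X_2,X_2] = ((-2.1667)·(-2.1667) + (2.8333)·(2.8333) + (-1.1667)·(-1.1667) + (2.8333)·(2.8333) + (-4.1667)·(-4.1667) + (1.8333)·(1.8333)) / 5 = 42.8333/5 = 8.5667

S is symmetric (S[j,i] = S[i,j]). Assembling:

S = [[6.5667, 4.4333],
 [4.4333, 8.5667]]


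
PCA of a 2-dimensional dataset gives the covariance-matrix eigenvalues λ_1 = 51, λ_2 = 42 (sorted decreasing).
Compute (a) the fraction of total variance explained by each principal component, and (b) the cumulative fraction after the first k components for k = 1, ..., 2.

Step 1 — total variance = trace(Sigma) = Σ λ_i = 51 + 42 = 93.

Step 2 — fraction explained by component i = λ_i / Σ λ:
  PC1: 51/93 = 0.5484
  PC2: 42/93 = 0.4516

Step 3 — cumulative fraction after k components = (λ_1 + ... + λ_k) / Σ λ:
  k = 1: 51/93 = 0.5484
  k = 2: (51 + 42)/93 = 93/93 = 1

Summary (fraction, with percent):

explained: PC1 0.5484 (54.84%), PC2 0.4516 (45.16%);  cumulative: 0.5484, 1


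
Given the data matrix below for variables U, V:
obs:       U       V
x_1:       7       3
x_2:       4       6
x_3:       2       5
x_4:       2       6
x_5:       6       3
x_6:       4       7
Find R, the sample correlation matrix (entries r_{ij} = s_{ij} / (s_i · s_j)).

Step 1 — column means:
  mean(U) = (7 + 4 + 2 + 2 + 6 + 4) / 6 = 25/6 = 4.1667
  mean(V) = (3 + 6 + 5 + 6 + 3 + 7) / 6 = 30/6 = 5

Step 2 — sample variances and covariances s[i,j] = (1/(n-1)) · Σ_k (x_{k,i} - mean_i) · (x_{k,j} - mean_j), with n-1 = 5:
  s[U,U] = ((2.8333)·(2.8333) + (-0.1667)·(-0.1667) + (-2.1667)·(-2.1667) + (-2.1667)·(-2.1667) + (1.8333)·(1.8333) + (-0.1667)·(-0.1667)) / 5 = 20.8333/5 = 4.1667
  s[U,V] = ((2.8333)·(-2) + (-0.1667)·(1) + (-2.1667)·(0) + (-2.1667)·(1) + (1.8333)·(-2) + (-0.1667)·(2)) / 5 = -12/5 = -2.4
  s[V,V] = ((-2)·(-2) + (1)·(1) + (0)·(0) + (1)·(1) + (-2)·(-2) + (2)·(2)) / 5 = 14/5 = 2.8
  Sample standard deviations s_i = √(s[i,i]):
  s(U) = √(4.1667) = 2.0412
  s(V) = √(2.8) = 1.6733

Step 3 — r_{ij} = s_{ij} / (s_i · s_j):
  r[U,U] = 1 (diagonal).
  r[U,V] = -2.4 / (2.0412 · 1.6733) = -2.4 / 3.4157 = -0.7026
  r[V,V] = 1 (diagonal).

R is symmetric with unit diagonal. Assembling:

R = [[1, -0.7026],
 [-0.7026, 1]]


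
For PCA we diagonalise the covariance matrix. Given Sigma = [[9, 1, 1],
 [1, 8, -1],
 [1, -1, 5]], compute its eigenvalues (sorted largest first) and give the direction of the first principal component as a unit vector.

Step 1 — characteristic polynomial p(λ) = det(λI - Sigma) = λ³ - tr·λ² + c_1·λ - det, where tr = trace, c_1 = sum of the principal 2×2 minors, det = det(Sigma):
  tr = 9 + 8 + 5 = 22,
  c_1 = (9·8 - (1)²) + (9·5 - (1)²) + (8·5 - (-1)²) = 71 + 44 + 39 = 154,
  det = 9·(8·5 - (-1)²) - (1)·((1)·5 - (-1)·(1)) + (1)·((1)·(-1) - 8·(1)) = 9·(39) - (1)·(6) + (1)·(-9) = 336.
  So p(λ) = λ³ - 22λ² + 154λ - 336.
Step 2 — look for an integer root (rational root theorem: any rational root is an integer divisor of 336). Testing λ = 8:
  p(8) = 512 - 1408 + 1232 - 336 = 0  ✓
  Dividing out (λ - 8): p(λ) = (λ - 8)(λ² - 14λ + 42).
Step 3 — remaining eigenvalues from the quadratic λ² - 14λ + 42 = 0:
  Δ = 14² - 4·42 = 196 - 168 = 28,  λ = (14 ± √28)/2 = (14 ± 5.2915)/2 ≈ 9.6458 or 4.3542.
  Sorted: λ_1 = 9.6458,  λ_2 = 8,  λ_3 = 4.3542  (check: sum = 22 = tr ✓).

Step 4 — unit eigenvector for λ_1 ≈ 9.6458: v spans the null space of (Sigma - λ_1 I), whose rows are
  r_1 = (-0.6458, 1, 1),  r_2 = (1, -1.6458, -1),  r_3 = (1, -1, -4.6458).
  v is orthogonal to every row, so take v ∝ r_2 × r_3 = ((-1.6458)·(-4.6458) - (-1)·(-1), (-1)·(1) - (1)·(-4.6458), (1)·(-1) - (-1.6458)·(1)) ≈ (6.6458, 3.6458, 0.6458).
  Let u = (6.6458, 3.6458, 0.6458).
  ||u|| = √((6.6458)² + (3.6458)² + (0.6458)²) = √(57.8745) ≈ 7.6075,  v_1 = u/||u|| ≈ (0.8736, 0.4792, 0.0849) (||v_1|| = 1).

λ_1 = 9.6458,  λ_2 = 8,  λ_3 = 4.3542;  v_1 ≈ (0.8736, 0.4792, 0.0849)


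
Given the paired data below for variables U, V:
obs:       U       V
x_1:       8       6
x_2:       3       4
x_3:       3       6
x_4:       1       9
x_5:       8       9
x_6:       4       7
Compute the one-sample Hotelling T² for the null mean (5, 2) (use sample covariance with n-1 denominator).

Step 1 — sample mean vector:
  mean(U) = (8 + 3 + 3 + 1 + 8 + 4) / 6 = 27/6 = 4.5
  mean(V) = (6 + 4 + 6 + 9 + 9 + 7) / 6 = 41/6 = 6.8333
  x̄ = (4.5, 6.8333),  deviation x̄ - mu_0 = (4.5, 6.8333) - (5, 2) = (-0.5, 4.8333).

Step 2 — sample covariance matrix, S[i,j] = (1/(n-1)) · Σ_k (x_{k,i} - mean_i) · (x_{k,j} - mean_j), divisor n-1 = 5:
  S[U,U] = ((3.5)·(3.5) + (-1.5)·(-1.5) + (-1.5)·(-1.5) + (-3.5)·(-3.5) + (3.5)·(3.5) + (-0.5)·(-0.5)) / 5 = 41.5/5 = 8.3
  S[U,V] = ((3.5)·(-0.8333) + (-1.5)·(-2.8333) + (-1.5)·(-0.8333) + (-3.5)·(2.1667) + (3.5)·(2.1667) + (-0.5)·(0.1667)) / 5 = 2.5/5 = 0.5
  S[V,V] = ((-0.8333)·(-0.8333) + (-2.8333)·(-2.8333) + (-0.8333)·(-0.8333) + (2.1667)·(2.1667) + (2.1667)·(2.1667) + (0.1667)·(0.1667)) / 5 = 18.8333/5 = 3.7667
  S = [[8.3, 0.5],
 [0.5, 3.7667]].

Step 3 — invert S. det(S) = 8.3·3.7667 - (0.5)² = 31.0133.
  S^{-1} = (1/det) · [[d, -b], [-b, a]] = [[0.1215, -0.0161],
 [-0.0161, 0.2676]].

Step 4 — quadratic form (x̄ - mu_0)^T · S^{-1} · (x̄ - mu_0):
  S^{-1} · (x̄ - mu_0) = (-0.1387, 1.3016),
  (x̄ - mu_0)^T · [...] = (-0.5)·(-0.1387) + (4.8333)·(1.3016) = 6.3603.

Step 5 — scale by n: T² = 6 · 6.3603 = 38.1621.

T² ≈ 38.1621


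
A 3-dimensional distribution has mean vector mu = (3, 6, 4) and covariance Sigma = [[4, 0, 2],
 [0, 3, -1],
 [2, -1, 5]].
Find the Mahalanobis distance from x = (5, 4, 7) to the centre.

Step 1 — centre the observation: (x - mu) = (2, -2, 3).

Step 2 — invert Sigma (cofactor / det for 3×3, or solve directly):
  Sigma^{-1} = [[0.3182, -0.0455, -0.1364],
 [-0.0455, 0.3636, 0.0909],
 [-0.1364, 0.0909, 0.2727]].

Step 3 — form the quadratic (x - mu)^T · Sigma^{-1} · (x - mu):
  Sigma^{-1} · (x - mu) = (0.3182, -0.5455, 0.3636).
  (x - mu)^T · [Sigma^{-1} · (x - mu)] = (2)·(0.3182) + (-2)·(-0.5455) + (3)·(0.3636) = 2.8182.

Step 4 — take square root: d = √(2.8182) ≈ 1.6787.

d(x, mu) = √(2.8182) ≈ 1.6787


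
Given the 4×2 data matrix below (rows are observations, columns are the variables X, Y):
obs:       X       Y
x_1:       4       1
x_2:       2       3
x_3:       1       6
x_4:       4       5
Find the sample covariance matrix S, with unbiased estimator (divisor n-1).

Step 1 — column means:
  mean(X) = (4 + 2 + 1 + 4) / 4 = 11/4 = 2.75
  mean(Y) = (1 + 3 + 6 + 5) / 4 = 15/4 = 3.75

Step 2 — sample covariance S[i,j] = (1/(n-1)) · Σ_k (x_{k,i} - mean_i) · (x_{k,j} - mean_j), with n-1 = 3.
  S[X,X] = ((1.25)·(1.25) + (-0.75)·(-0.75) + (-1.75)·(-1.75) + (1.25)·(1.25)) / 3 = 6.75/3 = 2.25
  S[X,Y] = ((1.25)·(-2.75) + (-0.75)·(-0.75) + (-1.75)·(2.25) + (1.25)·(1.25)) / 3 = -5.25/3 = -1.75
  S[Y,Y] = ((-2.75)·(-2.75) + (-0.75)·(-0.75) + (2.25)·(2.25) + (1.25)·(1.25)) / 3 = 14.75/3 = 4.9167

S is symmetric (S[j,i] = S[i,j]). Assembling:

S = [[2.25, -1.75],
 [-1.75, 4.9167]]


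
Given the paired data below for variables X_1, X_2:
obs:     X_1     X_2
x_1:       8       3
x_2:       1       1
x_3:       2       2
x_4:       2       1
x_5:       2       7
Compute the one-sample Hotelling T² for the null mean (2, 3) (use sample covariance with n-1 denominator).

Step 1 — sample mean vector:
  mean(X_1) = (8 + 1 + 2 + 2 + 2) / 5 = 15/5 = 3
  mean(X_2) = (3 + 1 + 2 + 1 + 7) / 5 = 14/5 = 2.8
  x̄ = (3, 2.8),  deviation x̄ - mu_0 = (3, 2.8) - (2, 3) = (1, -0.2).

Step 2 — sample covariance matrix, S[i,j] = (1/(n-1)) · Σ_k (x_{k,i} - mean_i) · (x_{k,j} - mean_j), divisor n-1 = 4:
  S[X_1,X_1] = ((5)·(5) + (-2)·(-2) + (-1)·(-1) + (-1)·(-1) + (-1)·(-1)) / 4 = 32/4 = 8
  S[X_1,X_2] = ((5)·(0.2) + (-2)·(-1.8) + (-1)·(-0.8) + (-1)·(-1.8) + (-1)·(4.2)) / 4 = 3/4 = 0.75
  S[X_2,X_2] = ((0.2)·(0.2) + (-1.8)·(-1.8) + (-0.8)·(-0.8) + (-1.8)·(-1.8) + (4.2)·(4.2)) / 4 = 24.8/4 = 6.2
  S = [[8, 0.75],
 [0.75, 6.2]].

Step 3 — invert S. det(S) = 8·6.2 - (0.75)² = 49.0375.
  S^{-1} = (1/det) · [[d, -b], [-b, a]] = [[0.1264, -0.0153],
 [-0.0153, 0.1631]].

Step 4 — quadratic form (x̄ - mu_0)^T · S^{-1} · (x̄ - mu_0):
  S^{-1} · (x̄ - mu_0) = (0.1295, -0.0479),
  (x̄ - mu_0)^T · [...] = (1)·(0.1295) + (-0.2)·(-0.0479) = 0.1391.

Step 5 — scale by n: T² = 5 · 0.1391 = 0.6954.

T² ≈ 0.6954


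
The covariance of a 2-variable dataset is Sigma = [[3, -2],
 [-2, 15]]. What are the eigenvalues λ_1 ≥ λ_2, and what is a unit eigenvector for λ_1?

Step 1 — characteristic polynomial of 2×2 Sigma:
  det(Sigma - λI) = λ² - trace · λ + det = 0.
  trace = 3 + 15 = 18, det = 3·15 - (-2)² = 41.
Step 2 — discriminant:
  Δ = trace² - 4·det = 324 - 164 = 160.
Step 3 — eigenvalues:
  λ = (trace ± √Δ)/2 = (18 ± 12.6491)/2,
  λ_1 = 15.3246,  λ_2 = 2.6754.

Step 4 — unit eigenvector for λ_1: solve (Sigma - λ_1 I)v = 0. First row:
  (3 - 15.3246)·v_x + (-2)·v_y = 0, i.e. (-12.3246)·v_x + (-2)·v_y = 0,
  so v ∝ (b, λ_1 - a) = (-2, 12.3246); multiply by -1 so the first entry is positive: u = (2, -12.3246).
  ||u|| = √((2)² + (-12.3246)²) = √(155.8947) ≈ 12.4858,
  v_1 = u/||u|| ≈ (0.1602, -0.9871) (||v_1|| = 1).

λ_1 = 15.3246,  λ_2 = 2.6754;  v_1 ≈ (0.1602, -0.9871)


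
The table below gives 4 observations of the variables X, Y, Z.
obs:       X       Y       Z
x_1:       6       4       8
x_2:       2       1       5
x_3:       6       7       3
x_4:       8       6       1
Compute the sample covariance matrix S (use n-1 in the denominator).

Step 1 — column means:
  mean(X) = (6 + 2 + 6 + 8) / 4 = 22/4 = 5.5
  mean(Y) = (4 + 1 + 7 + 6) / 4 = 18/4 = 4.5
  mean(Z) = (8 + 5 + 3 + 1) / 4 = 17/4 = 4.25

Step 2 — sample covariance S[i,j] = (1/(n-1)) · Σ_k (x_{k,i} - mean_i) · (x_{k,j} - mean_j), with n-1 = 3.
  S[X,X] = ((0.5)·(0.5) + (-3.5)·(-3.5) + (0.5)·(0.5) + (2.5)·(2.5)) / 3 = 19/3 = 6.3333
  S[X,Y] = ((0.5)·(-0.5) + (-3.5)·(-3.5) + (0.5)·(2.5) + (2.5)·(1.5)) / 3 = 17/3 = 5.6667
  S[X,Z] = ((0.5)·(3.75) + (-3.5)·(0.75) + (0.5)·(-1.25) + (2.5)·(-3.25)) / 3 = -9.5/3 = -3.1667
  S[Y,Y] = ((-0.5)·(-0.5) + (-3.5)·(-3.5) + (2.5)·(2.5) + (1.5)·(1.5)) / 3 = 21/3 = 7
  S[Y,Z] = ((-0.5)·(3.75) + (-3.5)·(0.75) + (2.5)·(-1.25) + (1.5)·(-3.25)) / 3 = -12.5/3 = -4.1667
  S[Z,Z] = ((3.75)·(3.75) + (0.75)·(0.75) + (-1.25)·(-1.25) + (-3.25)·(-3.25)) / 3 = 26.75/3 = 8.9167

S is symmetric (S[j,i] = S[i,j]). Assembling:

S = [[6.3333, 5.6667, -3.1667],
 [5.6667, 7, -4.1667],
 [-3.1667, -4.1667, 8.9167]]


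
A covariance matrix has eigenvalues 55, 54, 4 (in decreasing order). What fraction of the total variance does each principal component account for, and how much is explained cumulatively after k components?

Step 1 — total variance = trace(Sigma) = Σ λ_i = 55 + 54 + 4 = 113.

Step 2 — fraction explained by component i = λ_i / Σ λ:
  PC1: 55/113 = 0.4867
  PC2: 54/113 = 0.4779
  PC3: 4/113 = 0.0354

Step 3 — cumulative fraction after k components = (λ_1 + ... + λ_k) / Σ λ:
  k = 1: 55/113 = 0.4867
  k = 2: (55 + 54)/113 = 109/113 = 0.9646
  k = 3: (55 + 54 + 4)/113 = 113/113 = 1

Summary (fraction, with percent):

explained: PC1 0.4867 (48.67%), PC2 0.4779 (47.79%), PC3 0.0354 (3.54%);  cumulative: 0.4867, 0.9646, 1


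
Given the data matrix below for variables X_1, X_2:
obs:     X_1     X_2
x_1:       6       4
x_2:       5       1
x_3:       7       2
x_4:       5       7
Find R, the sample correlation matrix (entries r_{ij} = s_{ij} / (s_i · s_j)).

Step 1 — column means:
  mean(X_1) = (6 + 5 + 7 + 5) / 4 = 23/4 = 5.75
  mean(X_2) = (4 + 1 + 2 + 7) / 4 = 14/4 = 3.5

Step 2 — sample variances and covariances s[i,j] = (1/(n-1)) · Σ_k (x_{k,i} - mean_i) · (x_{k,j} - mean_j), with n-1 = 3:
  s[X_1,X_1] = ((0.25)·(0.25) + (-0.75)·(-0.75) + (1.25)·(1.25) + (-0.75)·(-0.75)) / 3 = 2.75/3 = 0.9167
  s[X_1,X_2] = ((0.25)·(0.5) + (-0.75)·(-2.5) + (1.25)·(-1.5) + (-0.75)·(3.5)) / 3 = -2.5/3 = -0.8333
  s[X_2,X_2] = ((0.5)·(0.5) + (-2.5)·(-2.5) + (-1.5)·(-1.5) + (3.5)·(3.5)) / 3 = 21/3 = 7
  Sample standard deviations s_i = √(s[i,i]):
  s(X_1) = √(0.9167) = 0.9574
  s(X_2) = √(7) = 2.6458

Step 3 — r_{ij} = s_{ij} / (s_i · s_j):
  r[X_1,X_1] = 1 (diagonal).
  r[X_1,X_2] = -0.8333 / (0.9574 · 2.6458) = -0.8333 / 2.5331 = -0.329
  r[X_2,X_2] = 1 (diagonal).

R is symmetric with unit diagonal. Assembling:

R = [[1, -0.329],
 [-0.329, 1]]


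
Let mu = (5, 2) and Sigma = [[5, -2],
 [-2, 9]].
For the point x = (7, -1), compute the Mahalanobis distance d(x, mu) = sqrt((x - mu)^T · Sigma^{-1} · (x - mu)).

Step 1 — centre the observation: (x - mu) = (2, -3).

Step 2 — invert Sigma. det(Sigma) = 5·9 - (-2)² = 41.
  Sigma^{-1} = (1/det) · [[d, -b], [-b, a]] = [[0.2195, 0.0488],
 [0.0488, 0.122]].

Step 3 — form the quadratic (x - mu)^T · Sigma^{-1} · (x - mu):
  Sigma^{-1} · (x - mu) = (0.2927, -0.2683).
  (x - mu)^T · [Sigma^{-1} · (x - mu)] = (2)·(0.2927) + (-3)·(-0.2683) = 1.3902.

Step 4 — take square root: d = √(1.3902) ≈ 1.1791.

d(x, mu) = √(1.3902) ≈ 1.1791


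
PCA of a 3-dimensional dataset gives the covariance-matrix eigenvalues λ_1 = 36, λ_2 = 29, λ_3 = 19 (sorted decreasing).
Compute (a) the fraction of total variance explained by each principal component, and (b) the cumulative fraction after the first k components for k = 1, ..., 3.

Step 1 — total variance = trace(Sigma) = Σ λ_i = 36 + 29 + 19 = 84.

Step 2 — fraction explained by component i = λ_i / Σ λ:
  PC1: 36/84 = 0.4286
  PC2: 29/84 = 0.3452
  PC3: 19/84 = 0.2262

Step 3 — cumulative fraction after k components = (λ_1 + ... + λ_k) / Σ λ:
  k = 1: 36/84 = 0.4286
  k = 2: (36 + 29)/84 = 65/84 = 0.7738
  k = 3: (36 + 29 + 19)/84 = 84/84 = 1

Summary (fraction, with percent):

explained: PC1 0.4286 (42.86%), PC2 0.3452 (34.52%), PC3 0.2262 (22.62%);  cumulative: 0.4286, 0.7738, 1


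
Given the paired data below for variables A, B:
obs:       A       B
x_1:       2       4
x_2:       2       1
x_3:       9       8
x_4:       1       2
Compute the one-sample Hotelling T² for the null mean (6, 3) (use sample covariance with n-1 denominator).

Step 1 — sample mean vector:
  mean(A) = (2 + 2 + 9 + 1) / 4 = 14/4 = 3.5
  mean(B) = (4 + 1 + 8 + 2) / 4 = 15/4 = 3.75
  x̄ = (3.5, 3.75),  deviation x̄ - mu_0 = (3.5, 3.75) - (6, 3) = (-2.5, 0.75).

Step 2 — sample covariance matrix, S[i,j] = (1/(n-1)) · Σ_k (x_{k,i} - mean_i) · (x_{k,j} - mean_j), divisor n-1 = 3:
  S[A,A] = ((-1.5)·(-1.5) + (-1.5)·(-1.5) + (5.5)·(5.5) + (-2.5)·(-2.5)) / 3 = 41/3 = 13.6667
  S[A,B] = ((-1.5)·(0.25) + (-1.5)·(-2.75) + (5.5)·(4.25) + (-2.5)·(-1.75)) / 3 = 31.5/3 = 10.5
  S[B,B] = ((0.25)·(0.25) + (-2.75)·(-2.75) + (4.25)·(4.25) + (-1.75)·(-1.75)) / 3 = 28.75/3 = 9.5833
  S = [[13.6667, 10.5],
 [10.5, 9.5833]].

Step 3 — invert S. det(S) = 13.6667·9.5833 - (10.5)² = 20.7222.
  S^{-1} = (1/det) · [[d, -b], [-b, a]] = [[0.4625, -0.5067],
 [-0.5067, 0.6595]].

Step 4 — quadratic form (x̄ - mu_0)^T · S^{-1} · (x̄ - mu_0):
  S^{-1} · (x̄ - mu_0) = (-1.5362, 1.7614),
  (x̄ - mu_0)^T · [...] = (-2.5)·(-1.5362) + (0.75)·(1.7614) = 5.1615.

Step 5 — scale by n: T² = 4 · 5.1615 = 20.6461.

T² ≈ 20.6461


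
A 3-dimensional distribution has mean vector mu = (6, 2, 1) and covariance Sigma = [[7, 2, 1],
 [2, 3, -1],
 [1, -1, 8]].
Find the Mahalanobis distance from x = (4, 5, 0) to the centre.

Step 1 — centre the observation: (x - mu) = (-2, 3, -1).

Step 2 — invert Sigma (cofactor / det for 3×3, or solve directly):
  Sigma^{-1} = [[0.1885, -0.1393, -0.041],
 [-0.1393, 0.4508, 0.0738],
 [-0.041, 0.0738, 0.1393]].

Step 3 — form the quadratic (x - mu)^T · Sigma^{-1} · (x - mu):
  Sigma^{-1} · (x - mu) = (-0.7541, 1.5574, 0.1639).
  (x - mu)^T · [Sigma^{-1} · (x - mu)] = (-2)·(-0.7541) + (3)·(1.5574) + (-1)·(0.1639) = 6.0164.

Step 4 — take square root: d = √(6.0164) ≈ 2.4528.

d(x, mu) = √(6.0164) ≈ 2.4528


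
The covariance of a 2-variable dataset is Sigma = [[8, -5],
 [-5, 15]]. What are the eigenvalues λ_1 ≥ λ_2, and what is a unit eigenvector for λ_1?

Step 1 — characteristic polynomial of 2×2 Sigma:
  det(Sigma - λI) = λ² - trace · λ + det = 0.
  trace = 8 + 15 = 23, det = 8·15 - (-5)² = 95.
Step 2 — discriminant:
  Δ = trace² - 4·det = 529 - 380 = 149.
Step 3 — eigenvalues:
  λ = (trace ± √Δ)/2 = (23 ± 12.2066)/2,
  λ_1 = 17.6033,  λ_2 = 5.3967.

Step 4 — unit eigenvector for λ_1: solve (Sigma - λ_1 I)v = 0. First row:
  (8 - 17.6033)·v_x + (-5)·v_y = 0, i.e. (-9.6033)·v_x + (-5)·v_y = 0,
  so v ∝ (b, λ_1 - a) = (-5, 9.6033); multiply by -1 so the first entry is positive: u = (5, -9.6033).
  ||u|| = √((5)² + (-9.6033)²) = √(117.2229) ≈ 10.827,
  v_1 = u/||u|| ≈ (0.4618, -0.887) (||v_1|| = 1).

λ_1 = 17.6033,  λ_2 = 5.3967;  v_1 ≈ (0.4618, -0.887)


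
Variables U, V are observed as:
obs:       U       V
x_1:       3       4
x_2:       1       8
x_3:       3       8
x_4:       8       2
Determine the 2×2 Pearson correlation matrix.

Step 1 — column means:
  mean(U) = (3 + 1 + 3 + 8) / 4 = 15/4 = 3.75
  mean(V) = (4 + 8 + 8 + 2) / 4 = 22/4 = 5.5

Step 2 — sample variances and covariances s[i,j] = (1/(n-1)) · Σ_k (x_{k,i} - mean_i) · (x_{k,j} - mean_j), with n-1 = 3:
  s[U,U] = ((-0.75)·(-0.75) + (-2.75)·(-2.75) + (-0.75)·(-0.75) + (4.25)·(4.25)) / 3 = 26.75/3 = 8.9167
  s[U,V] = ((-0.75)·(-1.5) + (-2.75)·(2.5) + (-0.75)·(2.5) + (4.25)·(-3.5)) / 3 = -22.5/3 = -7.5
  s[V,V] = ((-1.5)·(-1.5) + (2.5)·(2.5) + (2.5)·(2.5) + (-3.5)·(-3.5)) / 3 = 27/3 = 9
  Sample standard deviations s_i = √(s[i,i]):
  s(U) = √(8.9167) = 2.9861
  s(V) = √(9) = 3

Step 3 — r_{ij} = s_{ij} / (s_i · s_j):
  r[U,U] = 1 (diagonal).
  r[U,V] = -7.5 / (2.9861 · 3) = -7.5 / 8.9582 = -0.8372
  r[V,V] = 1 (diagonal).

R is symmetric with unit diagonal. Assembling:

R = [[1, -0.8372],
 [-0.8372, 1]]


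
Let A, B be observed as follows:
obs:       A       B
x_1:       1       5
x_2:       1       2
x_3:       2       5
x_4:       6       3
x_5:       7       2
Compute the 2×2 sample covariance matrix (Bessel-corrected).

Step 1 — column means:
  mean(A) = (1 + 1 + 2 + 6 + 7) / 5 = 17/5 = 3.4
  mean(B) = (5 + 2 + 5 + 3 + 2) / 5 = 17/5 = 3.4

Step 2 — sample covariance S[i,j] = (1/(n-1)) · Σ_k (x_{k,i} - mean_i) · (x_{k,j} - mean_j), with n-1 = 4.
  S[A,A] = ((-2.4)·(-2.4) + (-2.4)·(-2.4) + (-1.4)·(-1.4) + (2.6)·(2.6) + (3.6)·(3.6)) / 4 = 33.2/4 = 8.3
  S[A,B] = ((-2.4)·(1.6) + (-2.4)·(-1.4) + (-1.4)·(1.6) + (2.6)·(-0.4) + (3.6)·(-1.4)) / 4 = -8.8/4 = -2.2
  S[B,B] = ((1.6)·(1.6) + (-1.4)·(-1.4) + (1.6)·(1.6) + (-0.4)·(-0.4) + (-1.4)·(-1.4)) / 4 = 9.2/4 = 2.3

S is symmetric (S[j,i] = S[i,j]). Assembling:

S = [[8.3, -2.2],
 [-2.2, 2.3]]


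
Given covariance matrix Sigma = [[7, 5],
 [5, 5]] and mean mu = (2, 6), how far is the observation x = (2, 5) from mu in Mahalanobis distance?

Step 1 — centre the observation: (x - mu) = (0, -1).

Step 2 — invert Sigma. det(Sigma) = 7·5 - (5)² = 10.
  Sigma^{-1} = (1/det) · [[d, -b], [-b, a]] = [[0.5, -0.5],
 [-0.5, 0.7]].

Step 3 — form the quadratic (x - mu)^T · Sigma^{-1} · (x - mu):
  Sigma^{-1} · (x - mu) = (0.5, -0.7).
  (x - mu)^T · [Sigma^{-1} · (x - mu)] = (0)·(0.5) + (-1)·(-0.7) = 0.7.

Step 4 — take square root: d = √(0.7) ≈ 0.8367.

d(x, mu) = √(0.7) ≈ 0.8367


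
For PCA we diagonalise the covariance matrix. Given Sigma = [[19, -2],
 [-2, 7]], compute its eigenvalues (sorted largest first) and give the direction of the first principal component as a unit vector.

Step 1 — characteristic polynomial of 2×2 Sigma:
  det(Sigma - λI) = λ² - trace · λ + det = 0.
  trace = 19 + 7 = 26, det = 19·7 - (-2)² = 129.
Step 2 — discriminant:
  Δ = trace² - 4·det = 676 - 516 = 160.
Step 3 — eigenvalues:
  λ = (trace ± √Δ)/2 = (26 ± 12.6491)/2,
  λ_1 = 19.3246,  λ_2 = 6.6754.

Step 4 — unit eigenvector for λ_1: solve (Sigma - λ_1 I)v = 0. First row:
  (19 - 19.3246)·v_x + (-2)·v_y = 0, i.e. (-0.3246)·v_x + (-2)·v_y = 0,
  so v ∝ (b, λ_1 - a) = (-2, 0.3246); multiply by -1 so the first entry is positive: u = (2, -0.3246).
  ||u|| = √((2)² + (-0.3246)²) = √(4.1053) ≈ 2.0262,
  v_1 = u/||u|| ≈ (0.9871, -0.1602) (||v_1|| = 1).

λ_1 = 19.3246,  λ_2 = 6.6754;  v_1 ≈ (0.9871, -0.1602)


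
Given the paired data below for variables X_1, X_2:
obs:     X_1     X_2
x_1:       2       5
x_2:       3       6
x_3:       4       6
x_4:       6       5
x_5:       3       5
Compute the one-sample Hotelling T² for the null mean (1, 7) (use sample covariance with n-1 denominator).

Step 1 — sample mean vector:
  mean(X_1) = (2 + 3 + 4 + 6 + 3) / 5 = 18/5 = 3.6
  mean(X_2) = (5 + 6 + 6 + 5 + 5) / 5 = 27/5 = 5.4
  x̄ = (3.6, 5.4),  deviation x̄ - mu_0 = (3.6, 5.4) - (1, 7) = (2.6, -1.6).

Step 2 — sample covariance matrix, S[i,j] = (1/(n-1)) · Σ_k (x_{k,i} - mean_i) · (x_{k,j} - mean_j), divisor n-1 = 4:
  S[X_1,X_1] = ((-1.6)·(-1.6) + (-0.6)·(-0.6) + (0.4)·(0.4) + (2.4)·(2.4) + (-0.6)·(-0.6)) / 4 = 9.2/4 = 2.3
  S[X_1,X_2] = ((-1.6)·(-0.4) + (-0.6)·(0.6) + (0.4)·(0.6) + (2.4)·(-0.4) + (-0.6)·(-0.4)) / 4 = -0.2/4 = -0.05
  S[X_2,X_2] = ((-0.4)·(-0.4) + (0.6)·(0.6) + (0.6)·(0.6) + (-0.4)·(-0.4) + (-0.4)·(-0.4)) / 4 = 1.2/4 = 0.3
  S = [[2.3, -0.05],
 [-0.05, 0.3]].

Step 3 — invert S. det(S) = 2.3·0.3 - (-0.05)² = 0.6875.
  S^{-1} = (1/det) · [[d, -b], [-b, a]] = [[0.4364, 0.0727],
 [0.0727, 3.3455]].

Step 4 — quadratic form (x̄ - mu_0)^T · S^{-1} · (x̄ - mu_0):
  S^{-1} · (x̄ - mu_0) = (1.0182, -5.1636),
  (x̄ - mu_0)^T · [...] = (2.6)·(1.0182) + (-1.6)·(-5.1636) = 10.9091.

Step 5 — scale by n: T² = 5 · 10.9091 = 54.5455.

T² ≈ 54.5455


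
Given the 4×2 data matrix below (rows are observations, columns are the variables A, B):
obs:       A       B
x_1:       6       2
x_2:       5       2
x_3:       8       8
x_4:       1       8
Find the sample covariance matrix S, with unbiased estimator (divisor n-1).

Step 1 — column means:
  mean(A) = (6 + 5 + 8 + 1) / 4 = 20/4 = 5
  mean(B) = (2 + 2 + 8 + 8) / 4 = 20/4 = 5

Step 2 — sample covariance S[i,j] = (1/(n-1)) · Σ_k (x_{k,i} - mean_i) · (x_{k,j} - mean_j), with n-1 = 3.
  S[A,A] = ((1)·(1) + (0)·(0) + (3)·(3) + (-4)·(-4)) / 3 = 26/3 = 8.6667
  S[A,B] = ((1)·(-3) + (0)·(-3) + (3)·(3) + (-4)·(3)) / 3 = -6/3 = -2
  S[B,B] = ((-3)·(-3) + (-3)·(-3) + (3)·(3) + (3)·(3)) / 3 = 36/3 = 12

S is symmetric (S[j,i] = S[i,j]). Assembling:

S = [[8.6667, -2],
 [-2, 12]]


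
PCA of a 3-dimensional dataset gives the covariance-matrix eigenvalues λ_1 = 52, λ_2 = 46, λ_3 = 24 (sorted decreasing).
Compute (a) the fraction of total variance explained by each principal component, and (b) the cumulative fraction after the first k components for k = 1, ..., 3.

Step 1 — total variance = trace(Sigma) = Σ λ_i = 52 + 46 + 24 = 122.

Step 2 — fraction explained by component i = λ_i / Σ λ:
  PC1: 52/122 = 0.4262
  PC2: 46/122 = 0.377
  PC3: 24/122 = 0.1967

Step 3 — cumulative fraction after k components = (λ_1 + ... + λ_k) / Σ λ:
  k = 1: 52/122 = 0.4262
  k = 2: (52 + 46)/122 = 98/122 = 0.8033
  k = 3: (52 + 46 + 24)/122 = 122/122 = 1

Summary (fraction, with percent):

explained: PC1 0.4262 (42.62%), PC2 0.377 (37.7%), PC3 0.1967 (19.67%);  cumulative: 0.4262, 0.8033, 1


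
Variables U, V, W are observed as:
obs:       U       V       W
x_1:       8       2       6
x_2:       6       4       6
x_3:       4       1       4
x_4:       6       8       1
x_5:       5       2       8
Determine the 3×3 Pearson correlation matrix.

Step 1 — column means:
  mean(U) = (8 + 6 + 4 + 6 + 5) / 5 = 29/5 = 5.8
  mean(V) = (2 + 4 + 1 + 8 + 2) / 5 = 17/5 = 3.4
  mean(W) = (6 + 6 + 4 + 1 + 8) / 5 = 25/5 = 5

Step 2 — sample variances and covariances s[i,j] = (1/(n-1)) · Σ_k (x_{k,i} - mean_i) · (x_{k,j} - mean_j), with n-1 = 4:
  s[U,U] = ((2.2)·(2.2) + (0.2)·(0.2) + (-1.8)·(-1.8) + (0.2)·(0.2) + (-0.8)·(-0.8)) / 4 = 8.8/4 = 2.2
  s[U,V] = ((2.2)·(-1.4) + (0.2)·(0.6) + (-1.8)·(-2.4) + (0.2)·(4.6) + (-0.8)·(-1.4)) / 4 = 3.4/4 = 0.85
  s[U,W] = ((2.2)·(1) + (0.2)·(1) + (-1.8)·(-1) + (0.2)·(-4) + (-0.8)·(3)) / 4 = 1/4 = 0.25
  s[V,V] = ((-1.4)·(-1.4) + (0.6)·(0.6) + (-2.4)·(-2.4) + (4.6)·(4.6) + (-1.4)·(-1.4)) / 4 = 31.2/4 = 7.8
  s[V,W] = ((-1.4)·(1) + (0.6)·(1) + (-2.4)·(-1) + (4.6)·(-4) + (-1.4)·(3)) / 4 = -21/4 = -5.25
  s[W,W] = ((1)·(1) + (1)·(1) + (-1)·(-1) + (-4)·(-4) + (3)·(3)) / 4 = 28/4 = 7
  Sample standard deviations s_i = √(s[i,i]):
  s(U) = √(2.2) = 1.4832
  s(V) = √(7.8) = 2.7928
  s(W) = √(7) = 2.6458

Step 3 — r_{ij} = s_{ij} / (s_i · s_j):
  r[U,U] = 1 (diagonal).
  r[U,V] = 0.85 / (1.4832 · 2.7928) = 0.85 / 4.1425 = 0.2052
  r[U,W] = 0.25 / (1.4832 · 2.6458) = 0.25 / 3.9243 = 0.0637
  r[V,V] = 1 (diagonal).
  r[V,W] = -5.25 / (2.7928 · 2.6458) = -5.25 / 7.3892 = -0.7105
  r[W,W] = 1 (diagonal).

R is symmetric with unit diagonal. Assembling:

R = [[1, 0.2052, 0.0637],
 [0.2052, 1, -0.7105],
 [0.0637, -0.7105, 1]]


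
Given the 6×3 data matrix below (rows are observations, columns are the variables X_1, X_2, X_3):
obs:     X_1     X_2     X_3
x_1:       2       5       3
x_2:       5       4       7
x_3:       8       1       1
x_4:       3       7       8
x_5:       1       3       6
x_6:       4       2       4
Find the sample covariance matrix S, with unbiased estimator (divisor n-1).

Step 1 — column means:
  mean(X_1) = (2 + 5 + 8 + 3 + 1 + 4) / 6 = 23/6 = 3.8333
  mean(X_2) = (5 + 4 + 1 + 7 + 3 + 2) / 6 = 22/6 = 3.6667
  mean(X_3) = (3 + 7 + 1 + 8 + 6 + 4) / 6 = 29/6 = 4.8333

Step 2 — sample covariance S[i,j] = (1/(n-1)) · Σ_k (x_{k,i} - mean_i) · (x_{k,j} - mean_j), with n-1 = 5.
  S[X_1,X_1] = ((-1.8333)·(-1.8333) + (1.1667)·(1.1667) + (4.1667)·(4.1667) + (-0.8333)·(-0.8333) + (-2.8333)·(-2.8333) + (0.1667)·(0.1667)) / 5 = 30.8333/5 = 6.1667
  S[X_1,X_2] = ((-1.8333)·(1.3333) + (1.1667)·(0.3333) + (4.1667)·(-2.6667) + (-0.8333)·(3.3333) + (-2.8333)·(-0.6667) + (0.1667)·(-1.6667)) / 5 = -14.3333/5 = -2.8667
  S[X_1,X_3] = ((-1.8333)·(-1.8333) + (1.1667)·(2.1667) + (4.1667)·(-3.8333) + (-0.8333)·(3.1667) + (-2.8333)·(1.1667) + (0.1667)·(-0.8333)) / 5 = -16.1667/5 = -3.2333
  S[X_2,X_2] = ((1.3333)·(1.3333) + (0.3333)·(0.3333) + (-2.6667)·(-2.6667) + (3.3333)·(3.3333) + (-0.6667)·(-0.6667) + (-1.6667)·(-1.6667)) / 5 = 23.3333/5 = 4.6667
  S[X_2,X_3] = ((1.3333)·(-1.8333) + (0.3333)·(2.1667) + (-2.6667)·(-3.8333) + (3.3333)·(3.1667) + (-0.6667)·(1.1667) + (-1.6667)·(-0.8333)) / 5 = 19.6667/5 = 3.9333
  S[X_3,X_3] = ((-1.8333)·(-1.8333) + (2.1667)·(2.1667) + (-3.8333)·(-3.8333) + (3.1667)·(3.1667) + (1.1667)·(1.1667) + (-0.8333)·(-0.8333)) / 5 = 34.8333/5 = 6.9667

S is symmetric (S[j,i] = S[i,j]). Assembling:

S = [[6.1667, -2.8667, -3.2333],
 [-2.8667, 4.6667, 3.9333],
 [-3.2333, 3.9333, 6.9667]]


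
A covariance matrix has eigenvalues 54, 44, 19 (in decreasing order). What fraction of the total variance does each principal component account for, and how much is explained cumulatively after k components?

Step 1 — total variance = trace(Sigma) = Σ λ_i = 54 + 44 + 19 = 117.

Step 2 — fraction explained by component i = λ_i / Σ λ:
  PC1: 54/117 = 0.4615
  PC2: 44/117 = 0.3761
  PC3: 19/117 = 0.1624

Step 3 — cumulative fraction after k components = (λ_1 + ... + λ_k) / Σ λ:
  k = 1: 54/117 = 0.4615
  k = 2: (54 + 44)/117 = 98/117 = 0.8376
  k = 3: (54 + 44 + 19)/117 = 117/117 = 1

Summary (fraction, with percent):

explained: PC1 0.4615 (46.15%), PC2 0.3761 (37.61%), PC3 0.1624 (16.24%);  cumulative: 0.4615, 0.8376, 1


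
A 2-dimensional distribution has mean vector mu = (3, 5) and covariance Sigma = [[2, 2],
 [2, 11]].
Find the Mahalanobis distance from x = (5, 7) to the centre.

Step 1 — centre the observation: (x - mu) = (2, 2).

Step 2 — invert Sigma. det(Sigma) = 2·11 - (2)² = 18.
  Sigma^{-1} = (1/det) · [[d, -b], [-b, a]] = [[0.6111, -0.1111],
 [-0.1111, 0.1111]].

Step 3 — form the quadratic (x - mu)^T · Sigma^{-1} · (x - mu):
  Sigma^{-1} · (x - mu) = (1, 0).
  (x - mu)^T · [Sigma^{-1} · (x - mu)] = (2)·(1) + (2)·(0) = 2.

Step 4 — take square root: d = √(2) ≈ 1.4142.

d(x, mu) = √(2) ≈ 1.4142


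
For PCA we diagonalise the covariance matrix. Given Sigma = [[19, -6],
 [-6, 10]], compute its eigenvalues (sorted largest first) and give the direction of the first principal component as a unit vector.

Step 1 — characteristic polynomial of 2×2 Sigma:
  det(Sigma - λI) = λ² - trace · λ + det = 0.
  trace = 19 + 10 = 29, det = 19·10 - (-6)² = 154.
Step 2 — discriminant:
  Δ = trace² - 4·det = 841 - 616 = 225.
Step 3 — eigenvalues:
  λ = (trace ± √Δ)/2 = (29 ± 15)/2,
  λ_1 = 22,  λ_2 = 7.

Step 4 — unit eigenvector for λ_1: solve (Sigma - λ_1 I)v = 0. First row:
  (19 - 22)·v_x + (-6)·v_y = 0, i.e. (-3)·v_x + (-6)·v_y = 0,
  so v ∝ (b, λ_1 - a) = (-6, 3); multiply by -1 so the first entry is positive: u = (6, -3).
  ||u|| = √((6)² + (-3)²) = √(45) ≈ 6.7082,
  v_1 = u/||u|| ≈ (0.8944, -0.4472) (||v_1|| = 1).

λ_1 = 22,  λ_2 = 7;  v_1 ≈ (0.8944, -0.4472)


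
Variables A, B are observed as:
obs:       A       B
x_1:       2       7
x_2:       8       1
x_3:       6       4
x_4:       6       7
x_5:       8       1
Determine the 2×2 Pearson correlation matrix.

Step 1 — column means:
  mean(A) = (2 + 8 + 6 + 6 + 8) / 5 = 30/5 = 6
  mean(B) = (7 + 1 + 4 + 7 + 1) / 5 = 20/5 = 4

Step 2 — sample variances and covariances s[i,j] = (1/(n-1)) · Σ_k (x_{k,i} - mean_i) · (x_{k,j} - mean_j), with n-1 = 4:
  s[A,A] = ((-4)·(-4) + (2)·(2) + (0)·(0) + (0)·(0) + (2)·(2)) / 4 = 24/4 = 6
  s[A,B] = ((-4)·(3) + (2)·(-3) + (0)·(0) + (0)·(3) + (2)·(-3)) / 4 = -24/4 = -6
  s[B,B] = ((3)·(3) + (-3)·(-3) + (0)·(0) + (3)·(3) + (-3)·(-3)) / 4 = 36/4 = 9
  Sample standard deviations s_i = √(s[i,i]):
  s(A) = √(6) = 2.4495
  s(B) = √(9) = 3

Step 3 — r_{ij} = s_{ij} / (s_i · s_j):
  r[A,A] = 1 (diagonal).
  r[A,B] = -6 / (2.4495 · 3) = -6 / 7.3485 = -0.8165
  r[B,B] = 1 (diagonal).

R is symmetric with unit diagonal. Assembling:

R = [[1, -0.8165],
 [-0.8165, 1]]


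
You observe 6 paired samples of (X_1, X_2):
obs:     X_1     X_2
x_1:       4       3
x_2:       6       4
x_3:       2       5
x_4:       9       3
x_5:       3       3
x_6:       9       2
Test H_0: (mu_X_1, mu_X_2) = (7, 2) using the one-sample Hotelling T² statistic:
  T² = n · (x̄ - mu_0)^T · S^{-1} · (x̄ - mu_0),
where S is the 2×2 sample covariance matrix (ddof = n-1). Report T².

Step 1 — sample mean vector:
  mean(X_1) = (4 + 6 + 2 + 9 + 3 + 9) / 6 = 33/6 = 5.5
  mean(X_2) = (3 + 4 + 5 + 3 + 3 + 2) / 6 = 20/6 = 3.3333
  x̄ = (5.5, 3.3333),  deviation x̄ - mu_0 = (5.5, 3.3333) - (7, 2) = (-1.5, 1.3333).

Step 2 — sample covariance matrix, S[i,j] = (1/(n-1)) · Σ_k (x_{k,i} - mean_i) · (x_{k,j} - mean_j), divisor n-1 = 5:
  S[X_1,X_1] = ((-1.5)·(-1.5) + (0.5)·(0.5) + (-3.5)·(-3.5) + (3.5)·(3.5) + (-2.5)·(-2.5) + (3.5)·(3.5)) / 5 = 45.5/5 = 9.1
  S[X_1,X_2] = ((-1.5)·(-0.3333) + (0.5)·(0.6667) + (-3.5)·(1.6667) + (3.5)·(-0.3333) + (-2.5)·(-0.3333) + (3.5)·(-1.3333)) / 5 = -10/5 = -2
  S[X_2,X_2] = ((-0.3333)·(-0.3333) + (0.6667)·(0.6667) + (1.6667)·(1.6667) + (-0.3333)·(-0.3333) + (-0.3333)·(-0.3333) + (-1.3333)·(-1.3333)) / 5 = 5.3333/5 = 1.0667
  S = [[9.1, -2],
 [-2, 1.0667]].

Step 3 — invert S. det(S) = 9.1·1.0667 - (-2)² = 5.7067.
  S^{-1} = (1/det) · [[d, -b], [-b, a]] = [[0.1869, 0.3505],
 [0.3505, 1.5946]].

Step 4 — quadratic form (x̄ - mu_0)^T · S^{-1} · (x̄ - mu_0):
  S^{-1} · (x̄ - mu_0) = (0.1869, 1.6005),
  (x̄ - mu_0)^T · [...] = (-1.5)·(0.1869) + (1.3333)·(1.6005) = 1.8536.

Step 5 — scale by n: T² = 6 · 1.8536 = 11.1215.

T² ≈ 11.1215


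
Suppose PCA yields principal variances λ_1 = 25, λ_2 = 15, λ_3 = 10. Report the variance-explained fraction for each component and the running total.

Step 1 — total variance = trace(Sigma) = Σ λ_i = 25 + 15 + 10 = 50.

Step 2 — fraction explained by component i = λ_i / Σ λ:
  PC1: 25/50 = 0.5
  PC2: 15/50 = 0.3
  PC3: 10/50 = 0.2

Step 3 — cumulative fraction after k components = (λ_1 + ... + λ_k) / Σ λ:
  k = 1: 25/50 = 0.5
  k = 2: (25 + 15)/50 = 40/50 = 0.8
  k = 3: (25 + 15 + 10)/50 = 50/50 = 1

Summary (fraction, with percent):

explained: PC1 0.5 (50%), PC2 0.3 (30%), PC3 0.2 (20%);  cumulative: 0.5, 0.8, 1


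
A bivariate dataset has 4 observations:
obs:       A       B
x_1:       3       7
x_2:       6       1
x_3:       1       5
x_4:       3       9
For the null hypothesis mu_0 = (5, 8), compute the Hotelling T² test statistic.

Step 1 — sample mean vector:
  mean(A) = (3 + 6 + 1 + 3) / 4 = 13/4 = 3.25
  mean(B) = (7 + 1 + 5 + 9) / 4 = 22/4 = 5.5
  x̄ = (3.25, 5.5),  deviation x̄ - mu_0 = (3.25, 5.5) - (5, 8) = (-1.75, -2.5).

Step 2 — sample covariance matrix, S[i,j] = (1/(n-1)) · Σ_k (x_{k,i} - mean_i) · (x_{k,j} - mean_j), divisor n-1 = 3:
  S[A,A] = ((-0.25)·(-0.25) + (2.75)·(2.75) + (-2.25)·(-2.25) + (-0.25)·(-0.25)) / 3 = 12.75/3 = 4.25
  S[A,B] = ((-0.25)·(1.5) + (2.75)·(-4.5) + (-2.25)·(-0.5) + (-0.25)·(3.5)) / 3 = -12.5/3 = -4.1667
  S[B,B] = ((1.5)·(1.5) + (-4.5)·(-4.5) + (-0.5)·(-0.5) + (3.5)·(3.5)) / 3 = 35/3 = 11.6667
  S = [[4.25, -4.1667],
 [-4.1667, 11.6667]].

Step 3 — invert S. det(S) = 4.25·11.6667 - (-4.1667)² = 32.2222.
  S^{-1} = (1/det) · [[d, -b], [-b, a]] = [[0.3621, 0.1293],
 [0.1293, 0.1319]].

Step 4 — quadratic form (x̄ - mu_0)^T · S^{-1} · (x̄ - mu_0):
  S^{-1} · (x̄ - mu_0) = (-0.9569, -0.556),
  (x̄ - mu_0)^T · [...] = (-1.75)·(-0.9569) + (-2.5)·(-0.556) = 3.0647.

Step 5 — scale by n: T² = 4 · 3.0647 = 12.2586.

T² ≈ 12.2586


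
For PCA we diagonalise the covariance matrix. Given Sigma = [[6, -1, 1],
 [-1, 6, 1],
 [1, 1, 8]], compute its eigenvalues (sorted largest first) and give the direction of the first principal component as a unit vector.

Step 1 — characteristic polynomial p(λ) = det(λI - Sigma) = λ³ - tr·λ² + c_1·λ - det, where tr = trace, c_1 = sum of the principal 2×2 minors, det = det(Sigma):
  tr = 6 + 6 + 8 = 20,
  c_1 = (6·6 - (-1)²) + (6·8 - (1)²) + (6·8 - (1)²) = 35 + 47 + 47 = 129,
  det = 6·(6·8 - (1)²) - (-1)·((-1)·8 - (1)·(1)) + (1)·((-1)·(1) - 6·(1)) = 6·(47) - (-1)·(-9) + (1)·(-7) = 266.
  So p(λ) = λ³ - 20λ² + 129λ - 266.
Step 2 — look for an integer root (rational root theorem: any rational root is an integer divisor of 266). Testing λ = 7:
  p(7) = 343 - 980 + 903 - 266 = 0  ✓
  Dividing out (λ - 7): p(λ) = (λ - 7)(λ² - 13λ + 38).
Step 3 — remaining eigenvalues from the quadratic λ² - 13λ + 38 = 0:
  Δ = 13² - 4·38 = 169 - 152 = 17,  λ = (13 ± √17)/2 = (13 ± 4.1231)/2 ≈ 8.5616 or 4.4384.
  Sorted: λ_1 = 8.5616,  λ_2 = 7,  λ_3 = 4.4384  (check: sum = 20 = tr ✓).

Step 4 — unit eigenvector for λ_1 ≈ 8.5616: v spans the null space of (Sigma - λ_1 I), whose rows are
  r_1 = (-2.5616, -1, 1),  r_2 = (-1, -2.5616, 1),  r_3 = (1, 1, -0.5616).
  v is orthogonal to every row, so take v ∝ r_1 × r_2 = ((-1)·(1) - (1)·(-2.5616), (1)·(-1) - (-2.5616)·(1), (-2.5616)·(-2.5616) - (-1)·(-1)) ≈ (1.5616, 1.5616, 5.5616).
  Let u = (1.5616, 1.5616, 5.5616).
  ||u|| = √((1.5616)² + (1.5616)² + (5.5616)²) = √(35.8078) ≈ 5.984,  v_1 = u/||u|| ≈ (0.261, 0.261, 0.9294) (||v_1|| = 1).

λ_1 = 8.5616,  λ_2 = 7,  λ_3 = 4.4384;  v_1 ≈ (0.261, 0.261, 0.9294)


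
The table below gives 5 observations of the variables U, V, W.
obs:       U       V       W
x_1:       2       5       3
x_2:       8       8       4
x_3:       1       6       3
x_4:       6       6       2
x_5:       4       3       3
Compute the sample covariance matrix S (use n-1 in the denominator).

Step 1 — column means:
  mean(U) = (2 + 8 + 1 + 6 + 4) / 5 = 21/5 = 4.2
  mean(V) = (5 + 8 + 6 + 6 + 3) / 5 = 28/5 = 5.6
  mean(W) = (3 + 4 + 3 + 2 + 3) / 5 = 15/5 = 3

Step 2 — sample covariance S[i,j] = (1/(n-1)) · Σ_k (x_{k,i} - mean_i) · (x_{k,j} - mean_j), with n-1 = 4.
  S[U,U] = ((-2.2)·(-2.2) + (3.8)·(3.8) + (-3.2)·(-3.2) + (1.8)·(1.8) + (-0.2)·(-0.2)) / 4 = 32.8/4 = 8.2
  S[U,V] = ((-2.2)·(-0.6) + (3.8)·(2.4) + (-3.2)·(0.4) + (1.8)·(0.4) + (-0.2)·(-2.6)) / 4 = 10.4/4 = 2.6
  S[U,W] = ((-2.2)·(0) + (3.8)·(1) + (-3.2)·(0) + (1.8)·(-1) + (-0.2)·(0)) / 4 = 2/4 = 0.5
  S[V,V] = ((-0.6)·(-0.6) + (2.4)·(2.4) + (0.4)·(0.4) + (0.4)·(0.4) + (-2.6)·(-2.6)) / 4 = 13.2/4 = 3.3
  S[V,W] = ((-0.6)·(0) + (2.4)·(1) + (0.4)·(0) + (0.4)·(-1) + (-2.6)·(0)) / 4 = 2/4 = 0.5
  S[W,W] = ((0)·(0) + (1)·(1) + (0)·(0) + (-1)·(-1) + (0)·(0)) / 4 = 2/4 = 0.5

S is symmetric (S[j,i] = S[i,j]). Assembling:

S = [[8.2, 2.6, 0.5],
 [2.6, 3.3, 0.5],
 [0.5, 0.5, 0.5]]


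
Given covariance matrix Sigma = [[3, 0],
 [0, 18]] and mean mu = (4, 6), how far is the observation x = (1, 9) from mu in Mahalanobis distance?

Step 1 — centre the observation: (x - mu) = (-3, 3).

Step 2 — invert Sigma. det(Sigma) = 3·18 - (0)² = 54.
  Sigma^{-1} = (1/det) · [[d, -b], [-b, a]] = [[0.3333, 0],
 [0, 0.0556]].

Step 3 — form the quadratic (x - mu)^T · Sigma^{-1} · (x - mu):
  Sigma^{-1} · (x - mu) = (-1, 0.1667).
  (x - mu)^T · [Sigma^{-1} · (x - mu)] = (-3)·(-1) + (3)·(0.1667) = 3.5.

Step 4 — take square root: d = √(3.5) ≈ 1.8708.

d(x, mu) = √(3.5) ≈ 1.8708
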